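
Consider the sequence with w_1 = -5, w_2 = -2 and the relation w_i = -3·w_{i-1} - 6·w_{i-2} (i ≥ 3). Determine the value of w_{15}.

w_3 = 36, w_4 = -96, w_5 = 72, …, w_{12} = -25272, w_{13} = -215784, w_{14} = 798984, w_{15} = -1102248.

-1102248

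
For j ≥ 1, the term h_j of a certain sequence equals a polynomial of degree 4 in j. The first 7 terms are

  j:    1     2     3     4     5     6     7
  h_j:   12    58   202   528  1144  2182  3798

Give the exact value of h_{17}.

103228

1st diffs: 46, 144, 326, 616, 1038, 1616.
2nd diffs: 98, 182, 290, 422, 578.
3rd diffs: 84, 108, 132, 156.
4th diffs: 24, 24, 24 (constant).
Newton forward-difference form: h_j = 12 + 46·C(j-1,1) + 98·C(j-1,2) + 84·C(j-1,3) + 24·C(j-1,4).
At j = 17: j-1 = 16, so h_{17} = 12 + 736 + 11760 + 47040 + 43680 = 103228.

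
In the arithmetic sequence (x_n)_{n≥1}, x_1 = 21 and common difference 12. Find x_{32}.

393

x_n = 21 + (n - 1)·12.
x_{32} = 21 + 31·12 = 393.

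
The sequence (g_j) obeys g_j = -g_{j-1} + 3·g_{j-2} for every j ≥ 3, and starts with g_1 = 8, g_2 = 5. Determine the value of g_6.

-73

Step forward from the initial values:
g_3 = 19; g_4 = -4; g_5 = 61; g_6 = -73.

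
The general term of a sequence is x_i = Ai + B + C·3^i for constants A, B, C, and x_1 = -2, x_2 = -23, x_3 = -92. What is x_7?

The three given values yield: A + B + 3C = -2; 2A + B + 9C = -23; 3A + B + 27C = -92.
Subtracting the first from the second: A + 6C = -21.
Subtracting the second from the third: A + 18C = -69.
Solving: C = -4, A = 3, then B = 7.
Hence x_7 = 3·7 + 7 + (-4)·2187 = -8720.

-8720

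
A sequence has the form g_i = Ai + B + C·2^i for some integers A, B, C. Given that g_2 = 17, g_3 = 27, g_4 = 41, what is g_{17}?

Write the equations: 2A + B + 4C = 17; 3A + B + 8C = 27; 4A + B + 16C = 41.
Subtracting the first from the second: A + 4C = 10.
Subtracting the second from the third: A + 8C = 14.
Solving: C = 1, A = 6, then B = 1.
Hence g_{17} = 6·17 + 1 + 1·131072 = 131175.

131175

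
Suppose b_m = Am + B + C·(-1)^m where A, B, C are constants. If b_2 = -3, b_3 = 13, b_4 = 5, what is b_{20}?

Plug in m = 2, 3, 4: 2A + B + C = -3; 3A + B - C = 13; 4A + B + C = 5.
Subtracting the first from the second: A - 2C = 16.
Subtracting the second from the third: A + 2C = -8.
Solving: C = -6, A = 4, then B = -5.
Therefore b_{20} = 80 + (-5) + (-6)·1 = 69.

69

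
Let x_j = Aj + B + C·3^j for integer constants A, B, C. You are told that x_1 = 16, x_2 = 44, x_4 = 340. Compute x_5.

The three given values yield: A + B + 3C = 16; 2A + B + 9C = 44; 4A + B + 81C = 340.
Subtracting the first from the second: A + 6C = 28.
Subtracting the second from the third: 2A + 72C = 296.
Solving: C = 4, A = 4, then B = 0.
Therefore x_5 = 20 + 0 + 4·243 = 992.

992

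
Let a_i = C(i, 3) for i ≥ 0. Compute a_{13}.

C(13, 3) = 286, so a_{13} = 286.

286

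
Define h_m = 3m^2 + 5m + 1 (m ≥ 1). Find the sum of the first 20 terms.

9680

Over m = 1..20: Σm = 210, Σm² = 2870.
Total = (3)·2870 + (5)·210 + (1)·20 = 9680.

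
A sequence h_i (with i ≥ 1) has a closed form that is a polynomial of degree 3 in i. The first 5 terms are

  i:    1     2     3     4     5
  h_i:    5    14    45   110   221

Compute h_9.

1st diffs: 9, 31, 65, 111.
2nd diffs: 22, 34, 46.
3rd diffs: 12, 12 (constant).
So h_i = 2i^3 - i^2 - 2i + 6.
Evaluating at i = 9 gives h_9 = 1365.

1365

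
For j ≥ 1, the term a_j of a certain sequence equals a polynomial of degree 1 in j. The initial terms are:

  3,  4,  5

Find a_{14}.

16

1st diffs: 1, 1 (constant).
So a_j = j + 2.
Evaluating at j = 14 gives a_{14} = 16.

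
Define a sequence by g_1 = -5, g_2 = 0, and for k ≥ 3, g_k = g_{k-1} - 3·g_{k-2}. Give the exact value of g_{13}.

3795

Iterate the recurrence:
g_3 = 15;  g_4 = 15;  g_5 = -30;  …;  g_{10} = -525;  g_{11} = -1110;  g_{12} = 465;  g_{13} = 3795.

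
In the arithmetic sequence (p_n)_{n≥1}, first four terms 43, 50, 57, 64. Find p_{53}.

Common difference d = 7.
p_n = 43 + (n - 1)·7.
p_{53} = 43 + 52·7 = 407.

407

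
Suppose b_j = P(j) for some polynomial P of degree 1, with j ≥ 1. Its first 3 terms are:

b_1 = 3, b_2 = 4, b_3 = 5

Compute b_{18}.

20

1st diffs: 1, 1 (constant).
So b_j = j + 2.
Evaluating at j = 18 gives b_{18} = 20.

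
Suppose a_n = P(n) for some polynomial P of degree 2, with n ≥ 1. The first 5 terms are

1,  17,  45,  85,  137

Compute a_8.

1st diffs: 16, 28, 40, 52.
2nd diffs: 12, 12, 12 (constant).
So a_n = 6n^2 - 2n - 3.
Evaluating at n = 8 gives a_8 = 365.

365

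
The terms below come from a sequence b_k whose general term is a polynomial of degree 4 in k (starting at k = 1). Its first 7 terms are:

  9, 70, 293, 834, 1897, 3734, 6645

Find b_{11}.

36709

1st diffs: 61, 223, 541, 1063, 1837, 2911.
2nd diffs: 162, 318, 522, 774, 1074.
3rd diffs: 156, 204, 252, 300.
4th diffs: 48, 48, 48 (constant).
Newton forward-difference form: b_k = 9 + 61·C(k-1,1) + 162·C(k-1,2) + 156·C(k-1,3) + 48·C(k-1,4).
At k = 11: k-1 = 10, so b_{11} = 9 + 610 + 7290 + 18720 + 10080 = 36709.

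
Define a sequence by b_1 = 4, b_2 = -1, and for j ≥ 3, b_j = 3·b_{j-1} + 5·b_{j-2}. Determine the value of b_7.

Compute successive terms:
b_3 = 17, b_4 = 46, b_5 = 223, b_6 = 899, b_7 = 3812.

3812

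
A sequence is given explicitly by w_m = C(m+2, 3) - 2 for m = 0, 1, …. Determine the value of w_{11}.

284

C(13, 3) = 286, so w_{11} = 284.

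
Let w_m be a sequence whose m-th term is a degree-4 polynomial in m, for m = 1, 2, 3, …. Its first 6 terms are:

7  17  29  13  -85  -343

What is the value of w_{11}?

1st diffs: 10, 12, -16, -98, -258.
2nd diffs: 2, -28, -82, -160.
3rd diffs: -30, -54, -78.
4th diffs: -24, -24 (constant).
Newton forward-difference form: w_m = 7 + 10·C(m-1,1) + 2·C(m-1,2) + (-30)·C(m-1,3) + (-24)·C(m-1,4).
At m = 11: m-1 = 10, so w_{11} = 7 + 100 + 90 - 3600 - 5040 = -8443.

-8443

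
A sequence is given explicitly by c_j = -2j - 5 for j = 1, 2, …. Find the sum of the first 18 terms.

Over j = 1..18: Σj = 171.
Total = (-2)·171 + (-5)·18 = -432.

-432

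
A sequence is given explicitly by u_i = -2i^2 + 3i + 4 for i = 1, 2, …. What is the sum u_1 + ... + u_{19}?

-4294

Over i = 1..19: Σi = 190, Σi² = 2470.
Total = (-2)·2470 + (3)·190 + (4)·19 = -4294.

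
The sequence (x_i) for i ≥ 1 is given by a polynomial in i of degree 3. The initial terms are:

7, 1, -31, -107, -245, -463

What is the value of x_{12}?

-4459

1st diffs: -6, -32, -76, -138, -218.
2nd diffs: -26, -44, -62, -80.
3rd diffs: -18, -18, -18 (constant).
Newton forward-difference form: x_i = 7 + (-6)·C(i-1,1) + (-26)·C(i-1,2) + (-18)·C(i-1,3).
At i = 12: i-1 = 11, so x_{12} = 7 - 66 - 1430 - 2970 = -4459.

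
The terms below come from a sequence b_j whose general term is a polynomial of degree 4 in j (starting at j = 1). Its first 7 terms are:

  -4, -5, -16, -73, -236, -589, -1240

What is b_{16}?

1st diffs: -1, -11, -57, -163, -353, -651.
2nd diffs: -10, -46, -106, -190, -298.
3rd diffs: -36, -60, -84, -108.
4th diffs: -24, -24, -24 (constant).
Newton forward-difference form: b_j = -4 + (-1)·C(j-1,1) + (-10)·C(j-1,2) + (-36)·C(j-1,3) + (-24)·C(j-1,4).
At j = 16: j-1 = 15, so b_{16} = -4 - 15 - 1050 - 16380 - 32760 = -50209.

-50209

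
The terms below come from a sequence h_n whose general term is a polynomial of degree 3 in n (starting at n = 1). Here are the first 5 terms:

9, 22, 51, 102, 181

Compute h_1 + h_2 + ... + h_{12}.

7456

1st diffs: 13, 29, 51, 79.
2nd diffs: 16, 22, 28.
3rd diffs: 6, 6 (constant).
Newton forward-difference form: h_n = 9 + 13·C(n-1,1) + 16·C(n-1,2) + 6·C(n-1,3).
Continuing: …, 294, 447, 646, 897, …, h_{12} = 2022.
Summing n = 1..12 (12 terms) gives 7456.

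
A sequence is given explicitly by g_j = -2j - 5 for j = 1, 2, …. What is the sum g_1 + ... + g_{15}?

-315

Over j = 1..15: Σj = 120.
Total = (-2)·120 + (-5)·15 = -315.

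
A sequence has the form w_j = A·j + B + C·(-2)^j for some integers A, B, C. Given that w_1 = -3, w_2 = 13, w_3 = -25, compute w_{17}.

Write the equations: A + B - 2C = -3; 2A + B + 4C = 13; 3A + B - 8C = -25.
Subtracting the first from the second: A + 6C = 16.
Subtracting the second from the third: A - 12C = -38.
Solving: C = 3, A = -2, then B = 5.
Therefore w_{17} = -34 + 5 + 3·(-131072) = -393245.

-393245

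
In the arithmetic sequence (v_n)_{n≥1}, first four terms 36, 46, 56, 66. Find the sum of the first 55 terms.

Common difference d = 10.
v_n = 36 + (n - 1)·10.
v_{55} = 576; S = 55·(36 + 576)/2 = 16830.

16830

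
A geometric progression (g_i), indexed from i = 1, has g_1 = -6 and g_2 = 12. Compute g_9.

Common ratio r = -2.
g_i = (-6)·(-2)^(i-1).
g_9 = (-6)·(-2)^8 = -1536.

-1536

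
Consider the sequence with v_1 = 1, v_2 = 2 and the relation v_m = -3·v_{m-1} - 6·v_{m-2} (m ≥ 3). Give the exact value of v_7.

Compute successive terms:
v_3 = -12, v_4 = 24, v_5 = 0, v_6 = -144, v_7 = 432.

432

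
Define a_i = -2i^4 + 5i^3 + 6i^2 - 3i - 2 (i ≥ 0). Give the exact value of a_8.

a_8 = -2·8^4 + 5·8^3 + 6·8^2 - 3·8 - 2 = -5274.

-5274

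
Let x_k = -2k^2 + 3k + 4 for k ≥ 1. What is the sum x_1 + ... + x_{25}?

Over k = 1..25: Σk = 325, Σk² = 5525.
Total = (-2)·5525 + (3)·325 + (4)·25 = -9975.

-9975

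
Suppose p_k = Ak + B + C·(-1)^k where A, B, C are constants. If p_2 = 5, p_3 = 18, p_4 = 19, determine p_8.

47

Write the equations: 2A + B + C = 5; 3A + B - C = 18; 4A + B + C = 19.
Subtracting the first from the second: A - 2C = 13.
Subtracting the second from the third: A + 2C = 1.
Solving: C = -3, A = 7, then B = -6.
Hence p_8 = 7·8 + (-6) + (-3)·1 = 47.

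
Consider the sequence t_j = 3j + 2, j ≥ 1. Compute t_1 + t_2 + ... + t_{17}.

493

Over j = 1..17: Σj = 153.
Total = (3)·153 + (2)·17 = 493.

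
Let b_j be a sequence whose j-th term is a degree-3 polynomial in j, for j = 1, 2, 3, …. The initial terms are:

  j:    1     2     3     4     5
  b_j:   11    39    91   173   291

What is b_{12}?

1st diffs: 28, 52, 82, 118.
2nd diffs: 24, 30, 36.
3rd diffs: 6, 6 (constant).
Newton forward-difference form: b_j = 11 + 28·C(j-1,1) + 24·C(j-1,2) + 6·C(j-1,3).
At j = 12: j-1 = 11, so b_{12} = 11 + 308 + 1320 + 990 = 2629.

2629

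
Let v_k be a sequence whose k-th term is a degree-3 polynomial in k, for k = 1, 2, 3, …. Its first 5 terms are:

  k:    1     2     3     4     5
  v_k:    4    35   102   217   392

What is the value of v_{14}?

1st diffs: 31, 67, 115, 175.
2nd diffs: 36, 48, 60.
3rd diffs: 12, 12 (constant).
So v_k = 2k^3 + 6k^2 - k - 3.
Evaluating at k = 14 gives v_{14} = 6647.

6647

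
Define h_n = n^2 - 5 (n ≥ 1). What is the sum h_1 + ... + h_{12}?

590

Over n = 1..12: Σn = 78, Σn² = 650.
Total = (1)·650 + (-5)·12 = 590.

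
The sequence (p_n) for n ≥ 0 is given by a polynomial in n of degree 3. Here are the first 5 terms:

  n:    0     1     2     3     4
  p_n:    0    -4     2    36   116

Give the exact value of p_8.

1st diffs: -4, 6, 34, 80.
2nd diffs: 10, 28, 46.
3rd diffs: 18, 18 (constant).
Newton forward-difference form: p_n = (-4)·C(n,1) + 10·C(n,2) + 18·C(n,3).
At n = 8: n = 8, so p_8 = -32 + 280 + 1008 = 1256.

1256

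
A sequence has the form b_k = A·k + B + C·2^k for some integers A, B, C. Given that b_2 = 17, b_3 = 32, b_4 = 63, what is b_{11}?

8184

Plug in k = 2, 3, 4: 2A + B + 4C = 17; 3A + B + 8C = 32; 4A + B + 16C = 63.
Subtracting the first from the second: A + 4C = 15.
Subtracting the second from the third: A + 8C = 31.
Solving: C = 4, A = -1, then B = 3.
So b_k = -1·k + 3 + 4·2^k; at k=11 this is 8184.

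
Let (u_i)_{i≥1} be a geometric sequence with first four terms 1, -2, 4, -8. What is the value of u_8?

-128

Common ratio r = -2.
u_i = 1·(-2)^(i-1).
u_8 = 1·(-2)^7 = -128.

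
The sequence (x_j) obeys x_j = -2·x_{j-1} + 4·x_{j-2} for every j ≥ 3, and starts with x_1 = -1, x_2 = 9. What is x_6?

x_3 = -22, x_4 = 80, x_5 = -248, x_6 = 816.

816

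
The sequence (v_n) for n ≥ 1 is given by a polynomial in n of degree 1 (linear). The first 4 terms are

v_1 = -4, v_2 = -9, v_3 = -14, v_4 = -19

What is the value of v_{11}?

-54

1st diffs: -5, -5, -5 (constant).
So v_n = -5n + 1.
Evaluating at n = 11 gives v_{11} = -54.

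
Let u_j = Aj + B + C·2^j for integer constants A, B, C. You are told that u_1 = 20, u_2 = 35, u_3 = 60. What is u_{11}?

Write the equations: A + B + 2C = 20; 2A + B + 4C = 35; 3A + B + 8C = 60.
Subtracting the first from the second: A + 2C = 15.
Subtracting the second from the third: A + 4C = 25.
Solving: C = 5, A = 5, then B = 5.
So u_j = 5·j + 5 + 5·2^j; at j=11 this is 10300.

10300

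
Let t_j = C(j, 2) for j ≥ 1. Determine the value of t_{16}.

C(16, 2) = 120, so t_{16} = 120.

120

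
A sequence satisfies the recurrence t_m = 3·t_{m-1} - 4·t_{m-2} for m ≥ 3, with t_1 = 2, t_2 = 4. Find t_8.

-4

Applying the relation repeatedly:
t_3 = 4; t_4 = -4; t_5 = -28; t_6 = -68; t_7 = -92; t_8 = -4.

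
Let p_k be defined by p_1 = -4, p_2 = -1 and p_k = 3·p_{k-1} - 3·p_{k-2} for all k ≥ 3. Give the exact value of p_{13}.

Applying the relation repeatedly:
p_3 = 9  p_4 = 30  p_5 = 63  …  p_{10} = -810  p_{11} = -1701  p_{12} = -2673  p_{13} = -2916.

-2916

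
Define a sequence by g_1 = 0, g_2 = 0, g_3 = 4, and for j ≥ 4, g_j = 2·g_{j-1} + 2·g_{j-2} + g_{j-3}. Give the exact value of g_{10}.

4360

Iterate the recurrence:
g_4 = 8;  g_5 = 24;  g_6 = 68;  g_7 = 192;  g_8 = 544;  g_9 = 1540;  g_{10} = 4360.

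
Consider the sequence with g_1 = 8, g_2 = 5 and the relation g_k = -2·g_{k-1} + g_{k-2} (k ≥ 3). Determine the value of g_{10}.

1661

g_3 = -2;  g_4 = 9;  g_5 = -20;  g_6 = 49;  g_7 = -118;  g_8 = 285;  g_9 = -688;  g_{10} = 1661.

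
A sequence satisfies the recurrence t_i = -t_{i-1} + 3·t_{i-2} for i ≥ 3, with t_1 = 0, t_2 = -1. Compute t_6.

t_3 = 1  t_4 = -4  t_5 = 7  t_6 = -19.

-19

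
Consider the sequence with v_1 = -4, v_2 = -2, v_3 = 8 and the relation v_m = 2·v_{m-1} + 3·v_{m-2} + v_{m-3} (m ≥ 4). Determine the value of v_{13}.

v_4 = 6  v_5 = 34  v_6 = 94  v_7 = 296  v_8 = 908  v_9 = 2798  v_{10} = 8616  v_{11} = 26534  v_{12} = 81714  v_{13} = 251646.

251646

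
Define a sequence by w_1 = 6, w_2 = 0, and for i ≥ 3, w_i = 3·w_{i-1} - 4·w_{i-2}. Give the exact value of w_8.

Iterate the recurrence:
w_3 = -24, w_4 = -72, w_5 = -120, w_6 = -72, w_7 = 264, w_8 = 1080.

1080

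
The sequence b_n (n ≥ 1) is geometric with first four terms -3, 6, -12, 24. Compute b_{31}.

Common ratio r = -2.
b_n = (-3)·(-2)^(n-1).
b_{31} = (-3)·(-2)^30 = -3221225472.

-3221225472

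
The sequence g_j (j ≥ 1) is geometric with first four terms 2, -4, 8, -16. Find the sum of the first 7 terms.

86

Common ratio r = -2.
g_j = 2·(-2)^(j-1).
S = 2·((-2)^7 - 1)/(-2 - 1) = 2·(-128 - 1)/(-3) = 86.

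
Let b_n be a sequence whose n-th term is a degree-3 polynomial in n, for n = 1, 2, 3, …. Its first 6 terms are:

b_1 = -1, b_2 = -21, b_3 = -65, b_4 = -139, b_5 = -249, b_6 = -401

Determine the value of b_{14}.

-3849

1st diffs: -20, -44, -74, -110, -152.
2nd diffs: -24, -30, -36, -42.
3rd diffs: -6, -6, -6 (constant).
So b_n = -n^3 - 6n^2 + 5n + 1.
Evaluating at n = 14 gives b_{14} = -3849.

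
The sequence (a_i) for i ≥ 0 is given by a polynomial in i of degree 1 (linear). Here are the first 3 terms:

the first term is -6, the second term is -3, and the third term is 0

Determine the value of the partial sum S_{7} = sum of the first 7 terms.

1st diffs: 3, 3 (constant).
So a_i = 3i - 6.
Continuing: 3, 6, 9, 12.
Summing i = 0..6 (7 terms) gives 21.

21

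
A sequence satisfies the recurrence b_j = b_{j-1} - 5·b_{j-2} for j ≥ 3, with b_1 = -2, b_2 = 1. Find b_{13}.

22286

Applying the relation repeatedly:
b_3 = 11, b_4 = 6, b_5 = -49, …, b_{10} = -3074, b_{11} = -1729, b_{12} = 13641, b_{13} = 22286.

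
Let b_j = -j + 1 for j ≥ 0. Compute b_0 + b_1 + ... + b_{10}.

-44

Over j = 0..10: Σj = 55.
Total = (-1)·55 + (1)·11 = -44.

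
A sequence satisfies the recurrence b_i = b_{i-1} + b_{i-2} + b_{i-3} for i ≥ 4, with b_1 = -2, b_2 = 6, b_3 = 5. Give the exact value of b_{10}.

394

Iterate the recurrence:
b_4 = 9;  b_5 = 20;  b_6 = 34;  b_7 = 63;  b_8 = 117;  b_9 = 214;  b_{10} = 394.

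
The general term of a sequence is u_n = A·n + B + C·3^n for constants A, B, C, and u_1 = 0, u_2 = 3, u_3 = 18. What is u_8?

6537

The three given values yield: A + B + 3C = 0; 2A + B + 9C = 3; 3A + B + 27C = 18.
Subtracting the first from the second: A + 6C = 3.
Subtracting the second from the third: A + 18C = 15.
Solving: C = 1, A = -3, then B = 0.
Therefore u_8 = -24 + 0 + 1·6561 = 6537.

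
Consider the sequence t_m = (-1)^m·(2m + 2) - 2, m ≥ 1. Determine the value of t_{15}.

(-1)^15 = -1; 2m + 2 at m=15 is 32; so t_{15} = -34.

-34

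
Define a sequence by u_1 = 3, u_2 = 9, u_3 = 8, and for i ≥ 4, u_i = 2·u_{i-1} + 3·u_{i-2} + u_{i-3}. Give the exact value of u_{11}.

Compute successive terms:
u_4 = 46  u_5 = 125  u_6 = 396  u_7 = 1213  u_8 = 3739  u_9 = 11513  u_{10} = 35456  u_{11} = 109190.

109190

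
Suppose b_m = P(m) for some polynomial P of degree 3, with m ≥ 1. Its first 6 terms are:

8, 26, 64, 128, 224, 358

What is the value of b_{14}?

1st diffs: 18, 38, 64, 96, 134.
2nd diffs: 20, 26, 32, 38.
3rd diffs: 6, 6, 6 (constant).
Newton forward-difference form: b_m = 8 + 18·C(m-1,1) + 20·C(m-1,2) + 6·C(m-1,3).
At m = 14: m-1 = 13, so b_{14} = 8 + 234 + 1560 + 1716 = 3518.

3518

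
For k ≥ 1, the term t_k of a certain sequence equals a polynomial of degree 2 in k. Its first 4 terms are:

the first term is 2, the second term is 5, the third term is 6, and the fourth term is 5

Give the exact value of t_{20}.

-283

1st diffs: 3, 1, -1.
2nd diffs: -2, -2 (constant).
So t_k = -k^2 + 6k - 3.
Evaluating at k = 20 gives t_{20} = -283.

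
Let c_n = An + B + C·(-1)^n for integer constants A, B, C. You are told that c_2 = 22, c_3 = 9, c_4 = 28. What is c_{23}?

Write the equations: 2A + B + C = 22; 3A + B - C = 9; 4A + B + C = 28.
Subtracting the first from the second: A - 2C = -13.
Subtracting the second from the third: A + 2C = 19.
Solving: C = 8, A = 3, then B = 8.
So c_n = 3·n + 8 + 8·(-1)^n; at n=23 this is 69.

69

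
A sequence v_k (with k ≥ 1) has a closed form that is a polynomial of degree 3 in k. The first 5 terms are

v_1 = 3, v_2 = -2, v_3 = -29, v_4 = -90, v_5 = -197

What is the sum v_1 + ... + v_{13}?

-15223

1st diffs: -5, -27, -61, -107.
2nd diffs: -22, -34, -46.
3rd diffs: -12, -12 (constant).
So v_k = -2k^3 + k^2 + 6k - 2.
Continuing: …, -362, -597, -914, -1325, …, v_{13} = -4149.
Summing k = 1..13 (13 terms) gives -15223.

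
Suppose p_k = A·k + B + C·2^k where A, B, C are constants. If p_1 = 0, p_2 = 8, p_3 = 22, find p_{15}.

Plug in k = 1, 2, 3: A + B + 2C = 0; 2A + B + 4C = 8; 3A + B + 8C = 22.
Subtracting the first from the second: A + 2C = 8.
Subtracting the second from the third: A + 4C = 14.
Solving: C = 3, A = 2, then B = -8.
So p_k = 2·k + (-8) + 3·2^k; at k=15 this is 98326.

98326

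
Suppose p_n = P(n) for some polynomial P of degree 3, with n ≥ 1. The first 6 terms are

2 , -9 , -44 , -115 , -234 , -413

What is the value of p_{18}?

1st diffs: -11, -35, -71, -119, -179.
2nd diffs: -24, -36, -48, -60.
3rd diffs: -12, -12, -12 (constant).
Newton forward-difference form: p_n = 2 + (-11)·C(n-1,1) + (-24)·C(n-1,2) + (-12)·C(n-1,3).
At n = 18: n-1 = 17, so p_{18} = 2 - 187 - 3264 - 8160 = -11609.

-11609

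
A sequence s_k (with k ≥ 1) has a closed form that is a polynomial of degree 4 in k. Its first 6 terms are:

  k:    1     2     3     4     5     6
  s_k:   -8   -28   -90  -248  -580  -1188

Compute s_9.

1st diffs: -20, -62, -158, -332, -608.
2nd diffs: -42, -96, -174, -276.
3rd diffs: -54, -78, -102.
4th diffs: -24, -24 (constant).
Newton forward-difference form: s_k = -8 + (-20)·C(k-1,1) + (-42)·C(k-1,2) + (-54)·C(k-1,3) + (-24)·C(k-1,4).
At k = 9: k-1 = 8, so s_9 = -8 - 160 - 1176 - 3024 - 1680 = -6048.

-6048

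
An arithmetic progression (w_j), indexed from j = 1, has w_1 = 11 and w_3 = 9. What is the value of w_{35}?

-23

Common difference d = (9 - 11) / (3 - 1) = -1.
w_j = 11 + (j - 1)·(-1).
w_{35} = 11 + 34·(-1) = -23.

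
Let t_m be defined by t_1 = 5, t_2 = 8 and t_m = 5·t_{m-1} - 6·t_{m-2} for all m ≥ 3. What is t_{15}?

Compute successive terms:
t_3 = 10; t_4 = 2; t_5 = -50; …; t_{12} = -339958; t_{13} = -1034210; t_{14} = -3131302; t_{15} = -9451250.
(Characteristic roots are 3 and 2.)

-9451250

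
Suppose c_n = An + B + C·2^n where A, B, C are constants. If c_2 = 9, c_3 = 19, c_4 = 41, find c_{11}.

6123

At n = 2, 3, 4: 2A + B + 4C = 9; 3A + B + 8C = 19; 4A + B + 16C = 41.
Subtracting the first from the second: A + 4C = 10.
Subtracting the second from the third: A + 8C = 22.
Solving: C = 3, A = -2, then B = 1.
Hence c_{11} = -2·11 + 1 + 3·2048 = 6123.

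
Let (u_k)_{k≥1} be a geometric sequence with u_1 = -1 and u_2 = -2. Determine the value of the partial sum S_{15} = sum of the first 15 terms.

-32767

Common ratio r = 2.
u_k = (-1)·2^(k-1).
S = (-1)·(2^15 - 1)/(2 - 1) = (-1)·(32768 - 1)/(1) = -32767.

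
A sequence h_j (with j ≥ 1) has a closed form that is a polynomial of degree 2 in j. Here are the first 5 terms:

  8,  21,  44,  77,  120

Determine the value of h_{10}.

485

1st diffs: 13, 23, 33, 43.
2nd diffs: 10, 10, 10 (constant).
Newton forward-difference form: h_j = 8 + 13·C(j-1,1) + 10·C(j-1,2).
At j = 10: j-1 = 9, so h_{10} = 8 + 117 + 360 = 485.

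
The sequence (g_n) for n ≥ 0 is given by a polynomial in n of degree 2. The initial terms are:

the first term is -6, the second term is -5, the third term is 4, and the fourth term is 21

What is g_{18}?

1236

1st diffs: 1, 9, 17.
2nd diffs: 8, 8 (constant).
Newton forward-difference form: g_n = -6 + 1·C(n,1) + 8·C(n,2).
At n = 18: n = 18, so g_{18} = -6 + 18 + 1224 = 1236.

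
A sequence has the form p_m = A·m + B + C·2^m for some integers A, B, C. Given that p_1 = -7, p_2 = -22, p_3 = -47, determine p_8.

-1312

At m = 1, 2, 3: A + B + 2C = -7; 2A + B + 4C = -22; 3A + B + 8C = -47.
Subtracting the first from the second: A + 2C = -15.
Subtracting the second from the third: A + 4C = -25.
Solving: C = -5, A = -5, then B = 8.
Hence p_8 = -5·8 + 8 + (-5)·256 = -1312.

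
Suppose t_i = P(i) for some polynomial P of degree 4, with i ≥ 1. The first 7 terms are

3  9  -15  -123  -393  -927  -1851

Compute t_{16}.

-60387

1st diffs: 6, -24, -108, -270, -534, -924.
2nd diffs: -30, -84, -162, -264, -390.
3rd diffs: -54, -78, -102, -126.
4th diffs: -24, -24, -24 (constant).
Newton forward-difference form: t_i = 3 + 6·C(i-1,1) + (-30)·C(i-1,2) + (-54)·C(i-1,3) + (-24)·C(i-1,4).
At i = 16: i-1 = 15, so t_{16} = 3 + 90 - 3150 - 24570 - 32760 = -60387.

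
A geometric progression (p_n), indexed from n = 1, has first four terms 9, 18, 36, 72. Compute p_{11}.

9216

Common ratio r = 2.
p_n = 9·2^(n-1).
p_{11} = 9·2^10 = 9216.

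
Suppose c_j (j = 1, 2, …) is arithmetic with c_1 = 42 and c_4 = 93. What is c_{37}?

Common difference d = (93 - 42) / (4 - 1) = 17.
c_j = 42 + (j - 1)·17.
c_{37} = 42 + 36·17 = 654.

654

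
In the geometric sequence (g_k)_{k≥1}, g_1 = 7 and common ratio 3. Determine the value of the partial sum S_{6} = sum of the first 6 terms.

g_k = 7·3^(k-1).
S = 7·(3^6 - 1)/(3 - 1) = 7·(729 - 1)/(2) = 2548.

2548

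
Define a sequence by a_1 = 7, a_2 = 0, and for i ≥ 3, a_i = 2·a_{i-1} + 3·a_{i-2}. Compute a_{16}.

25110582

a_3 = 21, a_4 = 42, a_5 = 147, …, a_{13} = 930027, a_{14} = 2790060, a_{15} = 8370201, a_{16} = 25110582.
(Characteristic roots are 3 and -1.)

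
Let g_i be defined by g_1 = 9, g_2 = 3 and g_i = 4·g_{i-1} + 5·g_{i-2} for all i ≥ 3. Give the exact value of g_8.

g_3 = 57;  g_4 = 243;  g_5 = 1257;  g_6 = 6243;  g_7 = 31257;  g_8 = 156243.
(Characteristic roots are 5 and -1.)

156243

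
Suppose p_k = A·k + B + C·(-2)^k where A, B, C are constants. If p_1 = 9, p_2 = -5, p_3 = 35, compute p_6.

-169

Write the equations: A + B - 2C = 9; 2A + B + 4C = -5; 3A + B - 8C = 35.
Subtracting the first from the second: A + 6C = -14.
Subtracting the second from the third: A - 12C = 40.
Solving: C = -3, A = 4, then B = -1.
So p_k = 4·k + (-1) + (-3)·(-2)^k; at k=6 this is -169.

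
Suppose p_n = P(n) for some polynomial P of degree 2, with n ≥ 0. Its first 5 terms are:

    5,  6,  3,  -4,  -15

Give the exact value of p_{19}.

1st diffs: 1, -3, -7, -11.
2nd diffs: -4, -4, -4 (constant).
Newton forward-difference form: p_n = 5 + 1·C(n,1) + (-4)·C(n,2).
At n = 19: n = 19, so p_{19} = 5 + 19 - 684 = -660.

-660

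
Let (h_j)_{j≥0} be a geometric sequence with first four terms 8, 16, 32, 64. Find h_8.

2048

Common ratio r = 2.
h_j = 8·2^(j-0).
h_8 = 8·2^8 = 2048.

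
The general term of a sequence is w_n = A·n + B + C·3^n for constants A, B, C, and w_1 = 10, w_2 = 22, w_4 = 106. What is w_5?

274

At n = 1, 2, 4: A + B + 3C = 10; 2A + B + 9C = 22; 4A + B + 81C = 106.
Subtracting the first from the second: A + 6C = 12.
Subtracting the second from the third: 2A + 72C = 84.
Solving: C = 1, A = 6, then B = 1.
So w_n = 6·n + 1 + 1·3^n; at n=5 this is 274.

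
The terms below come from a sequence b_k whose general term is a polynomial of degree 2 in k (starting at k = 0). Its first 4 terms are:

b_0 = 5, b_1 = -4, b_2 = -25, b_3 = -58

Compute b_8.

1st diffs: -9, -21, -33.
2nd diffs: -12, -12 (constant).
Newton forward-difference form: b_k = 5 + (-9)·C(k,1) + (-12)·C(k,2).
At k = 8: k = 8, so b_8 = 5 - 72 - 336 = -403.

-403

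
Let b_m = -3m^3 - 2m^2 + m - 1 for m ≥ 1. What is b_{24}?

b_{24} = -3·24^3 - 2·24^2 + 1·24 - 1 = -42601.

-42601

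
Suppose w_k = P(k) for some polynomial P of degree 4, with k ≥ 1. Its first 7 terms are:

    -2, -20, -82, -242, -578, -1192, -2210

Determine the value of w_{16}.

-62222

1st diffs: -18, -62, -160, -336, -614, -1018.
2nd diffs: -44, -98, -176, -278, -404.
3rd diffs: -54, -78, -102, -126.
4th diffs: -24, -24, -24 (constant).
Newton forward-difference form: w_k = -2 + (-18)·C(k-1,1) + (-44)·C(k-1,2) + (-54)·C(k-1,3) + (-24)·C(k-1,4).
At k = 16: k-1 = 15, so w_{16} = -2 - 270 - 4620 - 24570 - 32760 = -62222.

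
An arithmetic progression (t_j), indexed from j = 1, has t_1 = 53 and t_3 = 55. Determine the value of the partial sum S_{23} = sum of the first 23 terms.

1472

Common difference d = (55 - 53) / (3 - 1) = 1.
t_j = 53 + (j - 1)·1.
t_{23} = 75; S = 23·(53 + 75)/2 = 1472.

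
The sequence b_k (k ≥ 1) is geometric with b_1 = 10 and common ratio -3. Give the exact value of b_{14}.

-15943230

b_k = 10·(-3)^(k-1).
b_{14} = 10·(-3)^13 = -15943230.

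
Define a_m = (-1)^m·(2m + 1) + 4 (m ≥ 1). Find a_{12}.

(-1)^12 = 1; 2m + 1 at m=12 is 25; so a_{12} = 29.

29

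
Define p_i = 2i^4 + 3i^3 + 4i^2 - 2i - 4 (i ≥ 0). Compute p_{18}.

p_{18} = 2·18^4 + 3·18^3 + 4·18^2 - 2·18 - 4 = 228704.

228704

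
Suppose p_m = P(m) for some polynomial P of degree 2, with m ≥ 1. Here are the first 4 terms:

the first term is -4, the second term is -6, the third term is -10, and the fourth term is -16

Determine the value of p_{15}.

-214

1st diffs: -2, -4, -6.
2nd diffs: -2, -2 (constant).
So p_m = -m^2 + m - 4.
Evaluating at m = 15 gives p_{15} = -214.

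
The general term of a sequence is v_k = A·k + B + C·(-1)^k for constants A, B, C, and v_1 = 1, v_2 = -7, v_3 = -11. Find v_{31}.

Plug in k = 1, 2, 3: A + B - C = 1; 2A + B + C = -7; 3A + B - C = -11.
Subtracting the first from the second: A + 2C = -8.
Subtracting the second from the third: A - 2C = -4.
Solving: C = -1, A = -6, then B = 6.
Hence v_{31} = -6·31 + 6 + (-1)·(-1) = -179.

-179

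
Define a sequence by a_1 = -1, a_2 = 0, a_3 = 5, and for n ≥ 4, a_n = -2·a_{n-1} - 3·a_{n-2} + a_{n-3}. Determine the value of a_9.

Step forward from the initial values:
a_4 = -11  a_5 = 7  a_6 = 24  a_7 = -80  a_8 = 95  a_9 = 74.

74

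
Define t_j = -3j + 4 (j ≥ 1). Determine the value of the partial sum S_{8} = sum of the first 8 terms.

Over j = 1..8: Σj = 36.
Total = (-3)·36 + (4)·8 = -76.

-76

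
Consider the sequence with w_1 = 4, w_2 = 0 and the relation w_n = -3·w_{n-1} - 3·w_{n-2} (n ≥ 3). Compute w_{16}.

w_3 = -12, w_4 = 36, w_5 = -72, …, w_{13} = 2916, w_{14} = 0, w_{15} = -8748, w_{16} = 26244.

26244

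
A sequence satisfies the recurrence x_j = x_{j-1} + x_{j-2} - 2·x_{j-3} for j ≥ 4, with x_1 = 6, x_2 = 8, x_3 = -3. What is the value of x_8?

-14

x_4 = -7  x_5 = -26  x_6 = -27  x_7 = -39  x_8 = -14.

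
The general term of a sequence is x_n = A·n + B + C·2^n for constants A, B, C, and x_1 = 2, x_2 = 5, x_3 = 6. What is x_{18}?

Plug in n = 1, 2, 3: A + B + 2C = 2; 2A + B + 4C = 5; 3A + B + 8C = 6.
Subtracting the first from the second: A + 2C = 3.
Subtracting the second from the third: A + 4C = 1.
Solving: C = -1, A = 5, then B = -1.
Hence x_{18} = 5·18 + (-1) + (-1)·262144 = -262055.

-262055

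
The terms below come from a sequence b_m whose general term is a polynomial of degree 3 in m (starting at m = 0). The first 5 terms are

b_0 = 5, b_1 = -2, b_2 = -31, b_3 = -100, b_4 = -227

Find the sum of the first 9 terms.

-4323

1st diffs: -7, -29, -69, -127.
2nd diffs: -22, -40, -58.
3rd diffs: -18, -18 (constant).
Newton forward-difference form: b_m = 5 + (-7)·C(m,1) + (-22)·C(m,2) + (-18)·C(m,3).
Continuing: -430, -727, -1136, -1675.
Summing m = 0..8 (9 terms) gives -4323.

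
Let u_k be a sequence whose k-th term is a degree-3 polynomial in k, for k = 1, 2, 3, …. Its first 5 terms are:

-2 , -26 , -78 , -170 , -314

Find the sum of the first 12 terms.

-13708

1st diffs: -24, -52, -92, -144.
2nd diffs: -28, -40, -52.
3rd diffs: -12, -12 (constant).
Newton forward-difference form: u_k = -2 + (-24)·C(k-1,1) + (-28)·C(k-1,2) + (-12)·C(k-1,3).
Continuing: …, -522, -806, -1178, -1650, …, u_{12} = -3786.
Summing k = 1..12 (12 terms) gives -13708.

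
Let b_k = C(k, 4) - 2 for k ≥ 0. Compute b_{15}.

C(15, 4) = 1365, so b_{15} = 1363.

1363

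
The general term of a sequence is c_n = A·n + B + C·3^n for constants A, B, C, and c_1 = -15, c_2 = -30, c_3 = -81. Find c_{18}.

Write the equations: A + B + 3C = -15; 2A + B + 9C = -30; 3A + B + 27C = -81.
Subtracting the first from the second: A + 6C = -15.
Subtracting the second from the third: A + 18C = -51.
Solving: C = -3, A = 3, then B = -9.
So c_n = 3·n + (-9) + (-3)·3^n; at n=18 this is -1162261422.

-1162261422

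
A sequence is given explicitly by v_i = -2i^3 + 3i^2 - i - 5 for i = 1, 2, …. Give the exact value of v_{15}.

v_{15} = -2·15^3 + 3·15^2 - 1·15 - 5 = -6095.

-6095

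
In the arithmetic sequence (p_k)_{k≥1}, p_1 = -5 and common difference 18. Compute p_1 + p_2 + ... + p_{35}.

10535

p_k = -5 + (k - 1)·18.
p_{35} = 607; S = 35·(-5 + 607)/2 = 10535.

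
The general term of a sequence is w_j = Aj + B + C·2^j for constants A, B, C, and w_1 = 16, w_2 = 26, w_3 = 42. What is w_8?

806

Plug in j = 1, 2, 3: A + B + 2C = 16; 2A + B + 4C = 26; 3A + B + 8C = 42.
Subtracting the first from the second: A + 2C = 10.
Subtracting the second from the third: A + 4C = 16.
Solving: C = 3, A = 4, then B = 6.
Therefore w_8 = 32 + 6 + 3·256 = 806.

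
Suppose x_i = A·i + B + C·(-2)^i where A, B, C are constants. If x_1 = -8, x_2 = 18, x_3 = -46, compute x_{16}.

327622

At i = 1, 2, 3: A + B - 2C = -8; 2A + B + 4C = 18; 3A + B - 8C = -46.
Subtracting the first from the second: A + 6C = 26.
Subtracting the second from the third: A - 12C = -64.
Solving: C = 5, A = -4, then B = 6.
So x_i = -4·i + 6 + 5·(-2)^i; at i=16 this is 327622.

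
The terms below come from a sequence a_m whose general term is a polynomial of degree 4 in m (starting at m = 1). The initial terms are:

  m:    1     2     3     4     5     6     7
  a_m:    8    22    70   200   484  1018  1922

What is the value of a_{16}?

1st diffs: 14, 48, 130, 284, 534, 904.
2nd diffs: 34, 82, 154, 250, 370.
3rd diffs: 48, 72, 96, 120.
4th diffs: 24, 24, 24 (constant).
Newton forward-difference form: a_m = 8 + 14·C(m-1,1) + 34·C(m-1,2) + 48·C(m-1,3) + 24·C(m-1,4).
At m = 16: m-1 = 15, so a_{16} = 8 + 210 + 3570 + 21840 + 32760 = 58388.

58388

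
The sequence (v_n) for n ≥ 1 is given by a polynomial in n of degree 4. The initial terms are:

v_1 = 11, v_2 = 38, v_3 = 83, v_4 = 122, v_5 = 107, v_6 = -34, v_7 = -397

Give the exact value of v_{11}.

1st diffs: 27, 45, 39, -15, -141, -363.
2nd diffs: 18, -6, -54, -126, -222.
3rd diffs: -24, -48, -72, -96.
4th diffs: -24, -24, -24 (constant).
Newton forward-difference form: v_n = 11 + 27·C(n-1,1) + 18·C(n-1,2) + (-24)·C(n-1,3) + (-24)·C(n-1,4).
At n = 11: n-1 = 10, so v_{11} = 11 + 270 + 810 - 2880 - 5040 = -6829.

-6829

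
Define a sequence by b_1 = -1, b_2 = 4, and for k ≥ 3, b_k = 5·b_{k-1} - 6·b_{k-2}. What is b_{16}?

85864066

b_3 = 26  b_4 = 106  b_5 = 374  …  b_{13} = 3159974  b_{14} = 9508594  b_{15} = 28583126  b_{16} = 85864066.
(Characteristic roots are 3 and 2.)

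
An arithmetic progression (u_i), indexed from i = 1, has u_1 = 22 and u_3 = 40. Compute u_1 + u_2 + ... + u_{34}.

Common difference d = (40 - 22) / (3 - 1) = 9.
u_i = 22 + (i - 1)·9.
u_{34} = 319; S = 34·(22 + 319)/2 = 5797.

5797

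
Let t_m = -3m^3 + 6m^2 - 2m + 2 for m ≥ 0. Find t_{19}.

t_{19} = -3·19^3 + 6·19^2 - 2·19 + 2 = -18447.

-18447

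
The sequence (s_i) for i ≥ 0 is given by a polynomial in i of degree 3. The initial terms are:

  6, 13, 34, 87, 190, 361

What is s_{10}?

2866

1st diffs: 7, 21, 53, 103, 171.
2nd diffs: 14, 32, 50, 68.
3rd diffs: 18, 18, 18 (constant).
So s_i = 3i^3 - 2i^2 + 6i + 6.
Evaluating at i = 10 gives s_{10} = 2866.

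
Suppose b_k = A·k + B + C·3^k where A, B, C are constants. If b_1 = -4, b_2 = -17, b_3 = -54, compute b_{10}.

-118105

The three given values yield: A + B + 3C = -4; 2A + B + 9C = -17; 3A + B + 27C = -54.
Subtracting the first from the second: A + 6C = -13.
Subtracting the second from the third: A + 18C = -37.
Solving: C = -2, A = -1, then B = 3.
So b_k = -1·k + 3 + (-2)·3^k; at k=10 this is -118105.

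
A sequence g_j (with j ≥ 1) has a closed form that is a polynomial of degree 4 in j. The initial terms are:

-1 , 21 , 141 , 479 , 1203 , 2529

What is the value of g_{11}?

1st diffs: 22, 120, 338, 724, 1326.
2nd diffs: 98, 218, 386, 602.
3rd diffs: 120, 168, 216.
4th diffs: 48, 48 (constant).
Newton forward-difference form: g_j = -1 + 22·C(j-1,1) + 98·C(j-1,2) + 120·C(j-1,3) + 48·C(j-1,4).
At j = 11: j-1 = 10, so g_{11} = -1 + 220 + 4410 + 14400 + 10080 = 29109.

29109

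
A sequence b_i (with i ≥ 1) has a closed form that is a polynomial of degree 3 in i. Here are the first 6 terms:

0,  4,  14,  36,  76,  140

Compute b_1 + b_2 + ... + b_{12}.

4554

1st diffs: 4, 10, 22, 40, 64.
2nd diffs: 6, 12, 18, 24.
3rd diffs: 6, 6, 6 (constant).
Newton forward-difference form: b_i = 4·C(i-1,1) + 6·C(i-1,2) + 6·C(i-1,3).
Continuing: …, 234, 364, 536, 756, …, b_{12} = 1364.
Summing i = 1..12 (12 terms) gives 4554.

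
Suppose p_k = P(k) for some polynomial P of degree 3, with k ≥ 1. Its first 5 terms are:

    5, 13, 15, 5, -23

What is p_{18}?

-4755

1st diffs: 8, 2, -10, -28.
2nd diffs: -6, -12, -18.
3rd diffs: -6, -6 (constant).
Newton forward-difference form: p_k = 5 + 8·C(k-1,1) + (-6)·C(k-1,2) + (-6)·C(k-1,3).
At k = 18: k-1 = 17, so p_{18} = 5 + 136 - 816 - 4080 = -4755.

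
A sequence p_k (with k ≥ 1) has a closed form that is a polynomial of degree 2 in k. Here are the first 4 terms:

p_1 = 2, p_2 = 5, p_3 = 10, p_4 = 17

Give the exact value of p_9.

1st diffs: 3, 5, 7.
2nd diffs: 2, 2 (constant).
So p_k = k^2 + 1.
Evaluating at k = 9 gives p_9 = 82.

82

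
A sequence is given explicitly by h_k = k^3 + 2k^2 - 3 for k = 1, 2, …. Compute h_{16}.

h_{16} = 1·16^3 + 2·16^2 - 3 = 4605.

4605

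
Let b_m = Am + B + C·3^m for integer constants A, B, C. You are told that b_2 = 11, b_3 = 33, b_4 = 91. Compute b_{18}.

The three given values yield: 2A + B + 9C = 11; 3A + B + 27C = 33; 4A + B + 81C = 91.
Subtracting the first from the second: A + 18C = 22.
Subtracting the second from the third: A + 54C = 58.
Solving: C = 1, A = 4, then B = -6.
So b_m = 4·m + (-6) + 1·3^m; at m=18 this is 387420555.

387420555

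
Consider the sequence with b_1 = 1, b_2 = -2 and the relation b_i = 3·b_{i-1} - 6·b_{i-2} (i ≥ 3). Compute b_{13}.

81648

Applying the relation repeatedly:
b_3 = -12;  b_4 = -24;  b_5 = 0;  …;  b_{10} = -6480;  b_{11} = -11664;  b_{12} = 3888;  b_{13} = 81648.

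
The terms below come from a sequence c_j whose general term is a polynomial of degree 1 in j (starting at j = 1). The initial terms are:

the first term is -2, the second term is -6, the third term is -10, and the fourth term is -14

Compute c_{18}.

1st diffs: -4, -4, -4 (constant).
So c_j = -4j + 2.
Evaluating at j = 18 gives c_{18} = -70.

-70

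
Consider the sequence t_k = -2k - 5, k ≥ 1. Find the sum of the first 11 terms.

-187

Over k = 1..11: Σk = 66.
Total = (-2)·66 + (-5)·11 = -187.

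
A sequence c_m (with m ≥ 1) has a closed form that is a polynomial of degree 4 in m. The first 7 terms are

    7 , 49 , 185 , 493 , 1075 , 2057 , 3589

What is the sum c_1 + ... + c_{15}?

225827

1st diffs: 42, 136, 308, 582, 982, 1532.
2nd diffs: 94, 172, 274, 400, 550.
3rd diffs: 78, 102, 126, 150.
4th diffs: 24, 24, 24 (constant).
Newton forward-difference form: c_m = 7 + 42·C(m-1,1) + 94·C(m-1,2) + 78·C(m-1,3) + 24·C(m-1,4).
Continuing: …, 5845, 9023, 13345, 19057, …, c_{15} = 61565.
Summing m = 1..15 (15 terms) gives 225827.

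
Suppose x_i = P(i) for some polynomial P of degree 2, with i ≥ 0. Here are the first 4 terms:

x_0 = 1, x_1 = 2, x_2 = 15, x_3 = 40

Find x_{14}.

1st diffs: 1, 13, 25.
2nd diffs: 12, 12 (constant).
Newton forward-difference form: x_i = 1 + 1·C(i,1) + 12·C(i,2).
At i = 14: i = 14, so x_{14} = 1 + 14 + 1092 = 1107.

1107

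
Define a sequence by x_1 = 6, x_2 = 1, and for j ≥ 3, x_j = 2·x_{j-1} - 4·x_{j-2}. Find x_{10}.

Step forward from the initial values:
x_3 = -22  x_4 = -48  x_5 = -8  x_6 = 176  x_7 = 384  x_8 = 64  x_9 = -1408  x_{10} = -3072.

-3072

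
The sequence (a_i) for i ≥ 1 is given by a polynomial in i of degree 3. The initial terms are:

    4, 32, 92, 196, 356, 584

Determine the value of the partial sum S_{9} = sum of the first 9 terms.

5244

1st diffs: 28, 60, 104, 160, 228.
2nd diffs: 32, 44, 56, 68.
3rd diffs: 12, 12, 12 (constant).
So a_i = 2i^3 + 4i^2 + 2i - 4.
Continuing: 892, 1292, 1796.
Summing i = 1..9 (9 terms) gives 5244.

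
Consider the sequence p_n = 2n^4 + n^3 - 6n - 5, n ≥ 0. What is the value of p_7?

5098

p_7 = 2·7^4 + 1·7^3 - 6·7 - 5 = 5098.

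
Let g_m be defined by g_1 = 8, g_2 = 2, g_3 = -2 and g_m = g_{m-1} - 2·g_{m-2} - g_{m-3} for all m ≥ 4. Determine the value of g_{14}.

-100

Step forward from the initial values:
g_4 = -14, g_5 = -12, g_6 = 18, …, g_{11} = -54, g_{12} = 480, g_{13} = 806, g_{14} = -100.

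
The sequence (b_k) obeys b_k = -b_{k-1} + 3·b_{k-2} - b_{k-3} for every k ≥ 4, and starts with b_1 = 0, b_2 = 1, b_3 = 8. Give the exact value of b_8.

Compute successive terms:
b_4 = -5;  b_5 = 28;  b_6 = -51;  b_7 = 140;  b_8 = -321.

-321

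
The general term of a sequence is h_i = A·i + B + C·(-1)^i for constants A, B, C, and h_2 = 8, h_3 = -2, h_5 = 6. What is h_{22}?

88

Plug in i = 2, 3, 5: 2A + B + C = 8; 3A + B - C = -2; 5A + B - C = 6.
Subtracting the first from the second: A - 2C = -10.
Subtracting the second from the third: 2A = 8.
Solving: C = 7, A = 4, then B = -7.
So h_i = 4·i + (-7) + 7·(-1)^i; at i=22 this is 88.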